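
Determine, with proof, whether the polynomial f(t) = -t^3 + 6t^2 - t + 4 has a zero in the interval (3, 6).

f(3) = 28 and f(6) = -2, which have opposite signs.
As a polynomial, f is continuous on every closed interval.
By the Intermediate Value Theorem, f takes the value 0 somewhere in the open interval.

Such a root exists.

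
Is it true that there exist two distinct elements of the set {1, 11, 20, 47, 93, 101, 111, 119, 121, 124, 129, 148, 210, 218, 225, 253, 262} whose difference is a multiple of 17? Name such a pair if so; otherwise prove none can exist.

Reduce each element modulo 17: 1↦1, 11↦11, 20↦3, 47↦13, 93↦8, 101↦16, 111↦9, 119↦0, 121↦2, 124↦5, 129↦10, 148↦12, 210↦6, 218↦14, 225↦4, 253↦15, 262↦7.
No residue repeats among the 17 elements, so no pair has difference ≡ 0 (mod 17).

No such pair exists.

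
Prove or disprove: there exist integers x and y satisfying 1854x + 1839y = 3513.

x = 602, y = -605

Every value of 1854x + 1839y is a multiple of gcd(1854, 1839) = 3; since 3 ∣ 3513, solutions exist.
Dividing through by 3 reduces the equation to 618x + 613y = 1171.
Euclidean algorithm: 618 = 1·613 + 5, 613 = 122·5 + 3, 5 = 1·3 + 2, 3 = 1·2 + 1, 2 = 2·1 + 0.
Working back up the chain: 1 = 3 − 1·2 = 3 − (5 − 1·3) = −5 + 2·3 = −5 + 2·(613 − 122·5) = 2·613 − 245·5 = 2·613 − 245·(618 − 1·613) = −245·618 + 247·613. So 618·(-245) + 613·247 = 1.
Multiplying through by 1171: x = (-245)·1171 = -286895, y = 247·1171 = 289237 is a solution.
The general solution is x = -286895 + 613k, y = 289237 − 618k; taking k = 469 gives the smaller pair x = 602, y = -605.
Indeed 1854·602 + 1839·(-605) = 1116108 − 1112595 = 3513.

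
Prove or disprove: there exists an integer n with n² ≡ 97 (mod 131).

There is no such integer.

131 is prime, so by Euler's criterion 97 is a square mod 131 iff 97^((131−1)/2) = 97^65 ≡ 1 (mod 131).
Repeated squaring mod 131: 97^2 = 9409 ≡ 108; 97^4 ≡ 108² = 11664 ≡ 5; 97^8 ≡ 5² = 25 ≡ 25; 97^16 ≡ 25² = 625 ≡ 101; 97^32 ≡ 101² = 10201 ≡ 114; 97^64 ≡ 114² = 12996 ≡ 27.
Since 65 = 64 + 1, 97^65 ≡ 27 · 97; multiplying out mod 131: 27·97 = 2619 ≡ 130. Thus 97^65 ≡ 130 ≡ −1 (mod 131).
The value −1 means 97 is a non-residue modulo 131, so n² ≡ 97 (mod 131) is impossible.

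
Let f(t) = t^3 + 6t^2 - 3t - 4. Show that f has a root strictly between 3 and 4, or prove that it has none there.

f has no root in that interval.

f(3) = 68 and f(4) = 144, both positive, so a sign-change argument is unavailable; we show f keeps this sign on the whole interval.
Shift to the endpoint 3: with t = 3 + u (0 < u < 1), one computes f(3 + u) = u^3 + 15u^2 + 60u + 68.
All 4 nonzero coefficients of this polynomial in u are positive; hence for u > 0 the value is a sum of positive terms (the constant 68 among them).
Therefore f(t) > 0 throughout (3, 4), and f has no zero there.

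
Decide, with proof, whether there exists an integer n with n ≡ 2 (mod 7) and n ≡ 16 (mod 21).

n = 16

The moduli are not coprime: gcd(7, 21) = 7. Compatibility requires 7 ∣ (16 − 2) = 14, which holds, so solutions exist.
The integers ≡ 2 (mod 7) are 2, 9, 16, …; their remainders mod 21 are 2, 9, 16, so n = 16 is the first that is ≡ 16 (mod 21).
Verify: 16 = 2·7 + 2 and 16 = 0·21 + 16. ✓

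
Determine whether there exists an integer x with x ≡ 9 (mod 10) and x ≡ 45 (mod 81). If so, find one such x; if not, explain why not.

The moduli 10 and 81 are coprime, so by the Chinese Remainder Theorem a unique solution modulo 810 exists.
Write x = 9 + 10t and require 9 + 10t ≡ 45 (mod 81), i.e. 10t ≡ 36 (mod 81).
To invert 10 modulo 81: 81 = 8·10 + 1, 10 = 10·1 + 0, and unwinding, 1 = 81 − 8·10. Thus 10⁻¹ ≡ -8 ≡ 73 (mod 81).
Therefore t ≡ 73·36 = 2628 ≡ 36 (mod 81).
With t = 36: x = 9 + 10·36 = 369.
Verify: 369 = 36·10 + 9 and 369 = 4·81 + 45. ✓

x = 369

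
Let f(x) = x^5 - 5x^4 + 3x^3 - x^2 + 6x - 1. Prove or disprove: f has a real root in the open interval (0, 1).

f(0) = -1 and f(1) = 3, which have opposite signs.
Since f is a polynomial it is continuous on [0, 1].
By the Intermediate Value Theorem, f takes the value 0 somewhere in the open interval.

Yes, f has a root in the interval.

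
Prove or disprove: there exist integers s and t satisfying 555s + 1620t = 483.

Any value of 555s + 1620t is a multiple of gcd(555, 1620) = 15.
But 483 is not a multiple of 15 (it leaves remainder 3).
Hence no integers s, t satisfy the equation.

No such integers exist.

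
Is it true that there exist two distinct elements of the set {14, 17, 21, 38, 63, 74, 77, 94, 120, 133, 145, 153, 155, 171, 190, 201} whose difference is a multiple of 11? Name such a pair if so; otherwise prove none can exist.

Both 14 and 190 leave remainder 3 on division by 11; their difference 176 = 16·11 is a multiple of 11.

The pair (14, 190) works.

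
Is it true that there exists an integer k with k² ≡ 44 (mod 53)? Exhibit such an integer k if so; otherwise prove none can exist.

k = 16 works: 16² = 256, and 256 − 44 = 212 = 4·53.

k = 16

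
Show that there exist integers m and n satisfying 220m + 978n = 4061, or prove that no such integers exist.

No, no such integers exist.

Any value of 220m + 978n is a multiple of gcd(220, 978) = 2.
However 4061 leaves remainder 1 on division by 2.
Hence no integers m, n satisfy the equation.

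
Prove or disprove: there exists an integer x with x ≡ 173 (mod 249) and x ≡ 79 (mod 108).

Both moduli are multiples of 3 = gcd(249, 108), so any solution would satisfy x ≡ 173 and x ≡ 79 modulo 3 simultaneously.
However 173 ≡ 2 and 79 ≡ 1 (mod 3), and 2 ≠ 1.
So no integer satisfies both congruences.

No such integer exists.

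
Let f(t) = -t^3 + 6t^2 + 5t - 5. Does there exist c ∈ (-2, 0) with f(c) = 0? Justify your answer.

Such a root exists.

f(-2) = 17 and f(0) = -5, which have opposite signs.
f is continuous everywhere (it is a polynomial), in particular on [-2, 0].
By the Intermediate Value Theorem f must vanish at some point of (-2, 0).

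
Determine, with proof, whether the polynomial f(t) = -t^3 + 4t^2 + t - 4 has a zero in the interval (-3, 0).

f(-3) = 56 and f(0) = -4, which have opposite signs.
Since f is a polynomial it is continuous on [-3, 0].
By the Intermediate Value Theorem f must vanish at some point of (-3, 0).

Such a root exists.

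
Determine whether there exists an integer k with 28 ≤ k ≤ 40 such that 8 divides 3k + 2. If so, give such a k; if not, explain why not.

Scanning upward from k = 28 gives 86, 89, 92, 95, 98, 101, none divisible by 8. At k = 34 we get 3·34 + 2 = 104, and 104 = 8·13.

k = 34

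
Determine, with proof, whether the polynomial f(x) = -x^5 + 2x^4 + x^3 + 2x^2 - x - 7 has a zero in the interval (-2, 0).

f(-2) = 59 and f(0) = -7, which have opposite signs.
f is continuous everywhere (it is a polynomial), in particular on [-2, 0].
By the Intermediate Value Theorem f must vanish at some point of (-2, 0).

Yes, f has a root in the interval.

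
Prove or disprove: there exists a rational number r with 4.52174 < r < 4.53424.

r = 68/15

Look for a denominator N such that an integer falls strictly between N·4.52174 and N·4.53424. N = 15 works: 15·4.52174 = 67.82610 < 68 < 68.01360 = 15·4.53424.
Dividing back, 4.52174 < 68/15 < 4.53424, and 68/15 is rational.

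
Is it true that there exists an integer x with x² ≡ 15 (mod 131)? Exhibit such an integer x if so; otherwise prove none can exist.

x = 43

x = 43 works: 43² = 1849, and 1849 − 15 = 1834 = 14·131.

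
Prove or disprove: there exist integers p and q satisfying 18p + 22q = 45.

gcd(18, 22) = 2, so every integer of the form 18p + 22q is a multiple of 2.
However 45 leaves remainder 1 on division by 2.
Therefore 18p + 22q = 45 has no solution in integers.

There are no such integers.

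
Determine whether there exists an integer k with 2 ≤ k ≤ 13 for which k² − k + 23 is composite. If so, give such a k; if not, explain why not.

k = 11

At k = 11: 11² − 11 + 23 = 133 = 7·19, which is composite.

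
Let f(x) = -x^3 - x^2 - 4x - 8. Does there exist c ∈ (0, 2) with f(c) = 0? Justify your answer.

No.

f(0) = -8 and f(2) = -28, both negative.
f'(x) = -3x^2 - 2x - 4 has discriminant (-2)² − 4·(-3)·(-4) = -44 < 0, so f' has no real roots and is negative for every real x.
Hence f is strictly decreasing on ℝ, and in particular on [0, 2]. A strictly monotone function with same-sign endpoint values stays negative on the whole interval, so f has no zero in (0, 2).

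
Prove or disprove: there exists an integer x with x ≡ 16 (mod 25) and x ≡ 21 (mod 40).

x = 141

gcd(25, 40) = 5. A simultaneous solution exists iff 16 ≡ 21 (mod 5); here 16 mod 5 = 1 = 21 mod 5, so it does.
Step through x = 16, 16 + 25, 16 + 2·25, …: the values 16, 41, 66, 91, 116, 141 reduce mod 40 to 16, 1, 26, 11, 36, 21. The value 141 hits 21.
Check: 141 mod 25 = 16, 141 mod 40 = 21. ✓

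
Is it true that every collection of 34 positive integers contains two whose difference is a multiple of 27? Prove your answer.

Each integer lies in one of the 27 residue classes modulo 27.
Since 34 > 27, two of the 34 integers must share a residue class by the pigeonhole principle; call them a and b.
Then a ≡ b (mod 27), i.e. 27 ∣ (a − b).

True.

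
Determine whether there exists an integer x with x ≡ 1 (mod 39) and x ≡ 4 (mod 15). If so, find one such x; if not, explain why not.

Here gcd(39, 15) = 3, and both 1 and 4 leave remainder 1 mod 3, so the system is consistent.
The integers ≡ 1 (mod 39) are 1, 40, 79, …; their remainders mod 15 are 1, 10, 4, so x = 79 is the first that is ≡ 4 (mod 15).
Verify: 79 = 2·39 + 1 and 79 = 5·15 + 4. ✓

x = 79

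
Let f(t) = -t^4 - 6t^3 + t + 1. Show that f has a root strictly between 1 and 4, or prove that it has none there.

The endpoint values f(1) = -5 and f(4) = -635 are both negative. Claim: f(t) < 0 for every t in (1, 4).
Substitute t = 1 + u, where 0 < u < 3 on the interval. Expanding, f(1 + u) = -u^4 - 10u^3 - 24u^2 - 21u - 5.
The nonzero coefficients here are all negative, so for u > 0 every term is negative (or zero), and the constant term -5 is strictly negative.
Therefore f(t) < 0 throughout (1, 4), and f has no zero there.

No.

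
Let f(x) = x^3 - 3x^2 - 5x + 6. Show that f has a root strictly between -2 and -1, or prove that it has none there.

Yes, f has a root in the interval.

f(-2) = -4 and f(-1) = 7, which have opposite signs.
f is continuous everywhere (it is a polynomial), in particular on [-2, -1].
By the Intermediate Value Theorem, f takes the value 0 somewhere in the open interval.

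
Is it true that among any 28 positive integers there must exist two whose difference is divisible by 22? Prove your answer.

Yes.

Partition the integers by their residue mod 22; there are 22 classes.
Placing 28 integers into 22 classes, some class receives at least two — say a and b.
Equal remainders mean a − b ≡ 0 (mod 22), so 22 divides their difference.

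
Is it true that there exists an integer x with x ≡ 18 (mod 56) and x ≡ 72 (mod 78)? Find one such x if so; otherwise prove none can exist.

The moduli are not coprime: gcd(56, 78) = 2. Compatibility requires 2 ∣ (72 − 18) = 54, which holds, so solutions exist.
Write x = 18 + 56t. Then 56t ≡ 72 − 18 ≡ 54 (mod 78); dividing through by 2 gives 28t ≡ 27 (mod 39).
To invert 28 modulo 39: 39 = 1·28 + 11, 28 = 2·11 + 6, 11 = 1·6 + 5, 6 = 1·5 + 1, 5 = 5·1 + 0, and unwinding, 1 = 6 − 1·5 = 6 − (11 − 1·6) = −11 + 2·6 = −11 + 2·(28 − 2·11) = 2·28 − 5·11 = 2·28 − 5·(39 − 1·28) = −5·39 + 7·28. Thus 28⁻¹ ≡ 7 (mod 39).
Therefore t ≡ 7·27 = 189 ≡ 33 (mod 39).
Then x = 18 + 56·33 = 1866.
Check: 1866 mod 56 = 18, 1866 mod 78 = 72. ✓

x = 1866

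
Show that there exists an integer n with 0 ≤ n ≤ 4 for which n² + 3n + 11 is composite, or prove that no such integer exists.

n = 1

At n = 1: 1² + 3·1 + 11 = 15 = 3·5, which is composite.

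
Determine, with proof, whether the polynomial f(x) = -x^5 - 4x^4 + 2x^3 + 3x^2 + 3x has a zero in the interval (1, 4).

f(1) = 3 and f(4) = -1860, which have opposite signs.
f is continuous everywhere (it is a polynomial), in particular on [1, 4].
By the Intermediate Value Theorem, f takes the value 0 somewhere in the open interval.

Such a root exists.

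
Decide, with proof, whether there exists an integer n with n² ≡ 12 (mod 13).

n = 8

n = 8 works: 8² = 64, and 64 − 12 = 52 = 4·13.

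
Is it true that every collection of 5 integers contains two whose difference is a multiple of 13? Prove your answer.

Consider the 5 integers 34, 35, …, 38. They lie in distinct residue classes modulo 13, since 5 ≤ 13.
Any two of them differ by at most 4 < 13 and by at least 1, so no difference is a multiple of 13.

No; for instance {34, 35, 36, 37, 38} is a counterexample.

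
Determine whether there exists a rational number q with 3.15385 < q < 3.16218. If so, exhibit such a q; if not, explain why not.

Multiplying by 19: 19·3.15385 = 59.92315 and 19·3.16218 = 60.08142, so the integer 60 lies strictly between them.
So q = 60/19 works: it is a ratio of integers, and dividing 19·3.15385 < 60 < 19·3.16218 through by 19 gives 3.15385 < 60/19 < 3.16218.

q = 60/19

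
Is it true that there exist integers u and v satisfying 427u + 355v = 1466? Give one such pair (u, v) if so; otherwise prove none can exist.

u = 188, v = -222

427 and 355 are coprime, so 427u + 355v ranges over all of ℤ.
Euclidean algorithm: 427 = 1·355 + 72, 355 = 4·72 + 67, 72 = 1·67 + 5, 67 = 13·5 + 2, 5 = 2·2 + 1, 2 = 2·1 + 0.
Back-substituting, 1 = 5 − 2·2 = 5 − 2·(67 − 13·5) = −2·67 + 27·5 = −2·67 + 27·(72 − 1·67) = 27·72 − 29·67 = 27·72 − 29·(355 − 4·72) = −29·355 + 143·72 = −29·355 + 143·(427 − 1·355) = 143·427 − 172·355; that is, 427·143 + 355·(-172) = 1.
Multiplying through by 1466: u = 143·1466 = 209638, v = (-172)·1466 = -252152 is a solution.
Shifting by a multiple of (355, −427) keeps it a solution: u = 209638 − 590·355 = 188, v = -252152 + 590·427 = -222.
Check: 427·188 + 355·(-222) = 80276 − 78810 = 1466. ✓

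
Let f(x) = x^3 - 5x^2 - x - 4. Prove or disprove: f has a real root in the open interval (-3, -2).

No such root exists.

The endpoint values f(-3) = -73 and f(-2) = -30 are both negative. Claim: f(x) < 0 for every x in (-3, -2).
Shift to the endpoint -2: with x = -2 − u (0 < u < 1), one computes f(-2 − u) = -u^3 - 11u^2 - 31u - 30.
The nonzero coefficients here are all negative, so for u > 0 every term is negative (or zero), and the constant term -30 is strictly negative.
So f is strictly negative on (-3, -2); no root exists in the interval.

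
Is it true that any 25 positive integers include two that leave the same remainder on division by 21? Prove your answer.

True.

Each integer lies in one of the 21 residue classes modulo 21.
With 25 integers and only 21 classes, the pigeonhole principle forces two of them, say a and b, into the same class.
That is, a and b leave the same remainder on division by 21, as claimed.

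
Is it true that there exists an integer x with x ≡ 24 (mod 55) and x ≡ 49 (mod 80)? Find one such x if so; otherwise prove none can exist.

Here gcd(55, 80) = 5, and both 24 and 49 leave remainder 4 mod 5, so the system is consistent.
Put x = 24 + 55t, so we need 55t ≡ 25 (mod 80), equivalently (divide by 5) 11t ≡ 5 (mod 16).
Invert 11 mod 16 by the Euclidean algorithm: 16 = 1·11 + 5, 11 = 2·5 + 1, 5 = 5·1 + 0; back-substituting, 1 = 11 − 2·5 = 11 − 2·(16 − 1·11) = −2·16 + 3·11. Hence 11·3 ≡ 1, so 11⁻¹ ≡ 3 (mod 16).
Therefore t ≡ 3·5 = 15 (mod 16).
Then x = 24 + 55·15 = 849.
Indeed 849 ≡ 24 (mod 55) and 849 ≡ 49 (mod 80).

x = 849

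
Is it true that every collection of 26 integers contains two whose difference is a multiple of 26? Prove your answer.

Consider the 26 integers 63, 64, …, 88. They lie in distinct residue classes modulo 26, since 26 ≤ 26.
Any two of them differ by at most 25 < 26 and by at least 1, so no difference is a multiple of 26.

No, the set {63, 64, 65, 66, 67, 68, 69, 70, 71, 72, 73, 74, 75, 76, 77, 78, 79, 80, 81, 82, 83, 84, 85, 86, 87, 88} is a counterexample.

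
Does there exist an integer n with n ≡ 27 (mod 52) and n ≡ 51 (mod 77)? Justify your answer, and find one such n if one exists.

n = 1899

Since 52 and 77 share no common factor, CRT says the pair of congruences has a solution (unique mod 4004).
Any solution of the first congruence is n = 27 + 52t; substituting into the second, 52t ≡ 51 − 27 ≡ 24 (mod 77).
To invert 52 modulo 77: 77 = 1·52 + 25, 52 = 2·25 + 2, 25 = 12·2 + 1, 2 = 2·1 + 0, and unwinding, 1 = 25 − 12·2 = 25 − 12·(52 − 2·25) = −12·52 + 25·25 = −12·52 + 25·(77 − 1·52) = 25·77 − 37·52. Thus 52⁻¹ ≡ -37 ≡ 40 (mod 77).
Multiplying by 40: t ≡ 40·24 = 960 ≡ 36 (mod 77).
Taking t = 36 gives n = 27 + 52·36 = 1899.
Verify: 1899 = 36·52 + 27 and 1899 = 24·77 + 51. ✓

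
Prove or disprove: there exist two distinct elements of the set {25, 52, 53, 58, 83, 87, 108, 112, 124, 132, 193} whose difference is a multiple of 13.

Two integers differ by a multiple of 13 exactly when they have the same residue mod 13. The residues are 25↦12, 52↦0, 53↦1, 58↦6, 83↦5, 87↦9, 108↦4, 112↦8, 124↦7, 132↦2, 193↦11.
All 11 residues are distinct, so no two elements differ by a multiple of 13.

There is no such pair.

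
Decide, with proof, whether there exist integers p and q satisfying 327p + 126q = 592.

Both 327 and 126 are divisible by gcd(327, 126) = 3, hence so is any combination 327p + 126q.
But 592 = 3·197 + 1, so 3 ∤ 592.
Hence no integers p, q satisfy the equation.

No, no such integers exist.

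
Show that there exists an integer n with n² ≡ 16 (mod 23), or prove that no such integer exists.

Take n = 4. Then 4² = 16, and since 0 ≤ 16 < 23 this is already reduced: 4² ≡ 16 (mod 23).

n = 4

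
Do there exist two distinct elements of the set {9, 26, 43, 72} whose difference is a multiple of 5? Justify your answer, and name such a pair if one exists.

Reduce each element modulo 5: 9↦4, 26↦1, 43↦3, 72↦2.
All 4 residues are distinct, so no two elements differ by a multiple of 5.

No, no such pair exists.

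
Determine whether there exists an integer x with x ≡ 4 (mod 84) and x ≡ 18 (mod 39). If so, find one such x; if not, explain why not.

No such integer exists.

Reduce both congruences modulo 3, which divides 84 and 39: they say x ≡ 4 (mod 3) and x ≡ 18 (mod 3).
However 4 ≡ 1 and 18 ≡ 0 (mod 3), and 1 ≠ 0.
Therefore no such x exists.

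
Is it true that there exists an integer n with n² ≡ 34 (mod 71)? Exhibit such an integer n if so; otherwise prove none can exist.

71 is prime, so by Euler's criterion 34 is a square mod 71 iff 34^((71−1)/2) = 34^35 ≡ 1 (mod 71).
Repeated squaring mod 71: 34^2 = 1156 ≡ 20; 34^4 ≡ 20² = 400 ≡ 45; 34^8 ≡ 45² = 2025 ≡ 37; 34^16 ≡ 37² = 1369 ≡ 20; 34^32 ≡ 20² = 400 ≡ 45.
Since 35 = 32 + 2 + 1, 34^35 ≡ 45 · 20 · 34; multiplying out mod 71: 45·20 = 900 ≡ 48, then 48·34 = 1632 ≡ 70. Thus 34^35 ≡ 70 ≡ −1 (mod 71).
The value −1 means 34 is a non-residue modulo 71, so n² ≡ 34 (mod 71) is impossible.

No such integer exists.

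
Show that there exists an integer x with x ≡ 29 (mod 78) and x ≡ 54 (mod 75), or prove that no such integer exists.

There is no such integer.

gcd(78, 75) = 3. If x ≡ 29 (mod 78) and x ≡ 54 (mod 75), then x ≡ 29 (mod 3) and x ≡ 54 (mod 3).
However 29 ≡ 2 and 54 ≡ 0 (mod 3), and 2 ≠ 0.
Hence the system has no solution.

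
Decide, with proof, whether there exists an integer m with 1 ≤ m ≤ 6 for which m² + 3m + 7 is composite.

m = 4

At m = 4: 4² + 3·4 + 7 = 35 = 5·7, which is composite.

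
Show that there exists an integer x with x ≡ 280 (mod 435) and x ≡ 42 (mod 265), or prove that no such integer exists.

There is no such integer.

Both moduli are multiples of 5 = gcd(435, 265), so any solution would satisfy x ≡ 280 and x ≡ 42 modulo 5 simultaneously.
But 280 mod 5 = 0 while 42 mod 5 = 2, a contradiction.
So no integer satisfies both congruences.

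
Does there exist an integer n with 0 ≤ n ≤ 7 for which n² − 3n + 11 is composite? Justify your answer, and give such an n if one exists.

At n = 4: 4² − 3·4 + 11 = 15 = 3·5, which is composite.

n = 4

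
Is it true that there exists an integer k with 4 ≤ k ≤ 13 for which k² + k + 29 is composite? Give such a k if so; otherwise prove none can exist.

At k = 9: 9² + 9 + 29 = 119 = 7·17, which is composite.

k = 9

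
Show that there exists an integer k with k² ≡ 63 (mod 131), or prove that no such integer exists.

k = 60

k = 60 works: 60² = 3600, and 3600 − 63 = 3537 = 27·131.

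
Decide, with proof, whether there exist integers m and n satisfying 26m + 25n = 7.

26 and 25 are coprime, so 26m + 25n ranges over all of ℤ.
Euclidean algorithm: 26 = 1·25 + 1, 25 = 25·1 + 0.
Back-substituting, 1 = 26 − 1·25; that is, 26·1 + 25·(-1) = 1.
Multiplying through by 7: m = 1·7 = 7, n = (-1)·7 = -7 is a solution.
Indeed 26·7 + 25·(-7) = 182 − 175 = 7.

m = 7, n = -7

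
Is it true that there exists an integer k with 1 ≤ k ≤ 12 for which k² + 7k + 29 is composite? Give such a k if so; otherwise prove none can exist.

The values for k = 1, 2, …, 12 are 37, 47, 59, 73, 89, 107, 127, 149, 173, 199, 227, 257, and each of these is prime.
So no value in the range makes the expression composite.

No such integer k in that range exists.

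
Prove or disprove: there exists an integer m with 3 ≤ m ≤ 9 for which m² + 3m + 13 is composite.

m = 9

At m = 9: 9² + 3·9 + 13 = 121 = 11·11, which is composite.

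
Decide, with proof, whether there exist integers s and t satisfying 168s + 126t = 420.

s = 1, t = 2

Every value of 168s + 126t is a multiple of gcd(168, 126) = 42; since 42 ∣ 420, solutions exist.
Dividing through by 42 reduces the equation to 4s + 3t = 10.
Run the Euclidean algorithm on 4 and 3: 4 = 1·3 + 1, 3 = 3·1 + 0.
Working back up the chain: 1 = 4 − 1·3. So 4·1 + 3·(-1) = 1.
Scaling by 10 gives the particular solution (s, t) = (10, -10).
The general solution is s = 10 + 3k, t = -10 − 4k; taking k = -3 gives the smaller pair s = 1, t = 2.
Indeed 168·1 + 126·2 = 168 + 252 = 420.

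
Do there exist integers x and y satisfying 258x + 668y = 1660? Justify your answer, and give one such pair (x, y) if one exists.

x = 110, y = -40

Since gcd(258, 668) = 2 and 1660 = 2·830, Bézout's identity guarantees a solution.
Dividing through by 2 reduces the equation to 129x + 334y = 830.
Dividing repeatedly: 334 = 2·129 + 76, 129 = 1·76 + 53, 76 = 1·53 + 23, 53 = 2·23 + 7, 23 = 3·7 + 2, 7 = 3·2 + 1, 2 = 2·1 + 0.
Back-substituting, 1 = 7 − 3·2 = 7 − 3·(23 − 3·7) = −3·23 + 10·7 = −3·23 + 10·(53 − 2·23) = 10·53 − 23·23 = 10·53 − 23·(76 − 1·53) = −23·76 + 33·53 = −23·76 + 33·(129 − 1·76) = 33·129 − 56·76 = 33·129 − 56·(334 − 2·129) = −56·334 + 145·129; that is, 129·145 + 334·(-56) = 1.
Scaling by 830 gives the particular solution (x, y) = (120350, -46480).
Subtracting 360·334 from x and adding 360·129 to y gives the tidier solution (110, -40).
Indeed 258·110 + 668·(-40) = 28380 − 26720 = 1660.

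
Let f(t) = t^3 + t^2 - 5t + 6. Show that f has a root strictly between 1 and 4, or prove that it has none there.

f(1) = 3 and f(4) = 66, both positive, so a sign-change argument is unavailable; we show f keeps this sign on the whole interval.
Shift to the endpoint 1: with t = 1 + u (0 < u < 3), one computes f(1 + u) = u^3 + 4u^2 + 3.
The nonzero coefficients here are all positive, so for u > 0 every term is positive (or zero), and the constant term 3 is strictly positive.
So f is strictly positive on (1, 4); no root exists in the interval.

No such root exists.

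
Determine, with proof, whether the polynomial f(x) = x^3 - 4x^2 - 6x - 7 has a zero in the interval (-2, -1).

f(-2) = -19 and f(-1) = -6, both negative, so a sign-change argument is unavailable; we show f keeps this sign on the whole interval.
Substitute x = -1 − u, where 0 < u < 1 on the interval. Expanding, f(-1 − u) = -u^3 - 7u^2 - 5u - 6.
All 4 nonzero coefficients of this polynomial in u are negative; hence for u > 0 the value is a sum of negative terms (the constant -6 among them).
So f is strictly negative on (-2, -1); no root exists in the interval.

f has no root in that interval.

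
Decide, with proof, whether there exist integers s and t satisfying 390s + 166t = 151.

gcd(390, 166) = 2, so every integer of the form 390s + 166t is a multiple of 2.
But 151 = 2·75 + 1, so 2 ∤ 151.
Therefore 390s + 166t = 151 has no solution in integers.

No such integers exist.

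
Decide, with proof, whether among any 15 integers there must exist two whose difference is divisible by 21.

Try 15 consecutive integers, 98, 99, …, 112. Their remainders mod 21 are 14, 15, 16, 17, 18, 19, 20, 0, 1, 2, 3, 4, 5, 6, 7 — pairwise different, as any 15 ≤ 21 consecutive integers have distinct residues.
Any two of them differ by at most 14 < 21 and by at least 1, so no difference is a multiple of 21.

No; for instance {98, 99, 100, 101, 102, 103, 104, 105, 106, 107, 108, 109, 110, 111, 112} is a counterexample.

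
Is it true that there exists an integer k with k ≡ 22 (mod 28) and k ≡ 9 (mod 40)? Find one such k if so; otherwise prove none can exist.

Both moduli are multiples of 4 = gcd(28, 40), so any solution would satisfy k ≡ 22 and k ≡ 9 modulo 4 simultaneously.
These are incompatible: 22 − 9 = 13 is not divisible by 4.
Hence the system has no solution.

There is no such integer.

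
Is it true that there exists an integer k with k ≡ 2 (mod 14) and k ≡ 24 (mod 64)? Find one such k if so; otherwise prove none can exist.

Here gcd(14, 64) = 2, and both 2 and 24 leave remainder 0 mod 2, so the system is consistent.
Put k = 2 + 14t, so we need 14t ≡ 22 (mod 64), equivalently (divide by 2) 7t ≡ 11 (mod 32).
Since 7·23 = 161 = 5·32 + 1, the inverse of 7 mod 32 is 23.
Therefore t ≡ 23·11 = 253 ≡ 29 (mod 32).
Then k = 2 + 14·29 = 408.
Check: 408 mod 14 = 2, 408 mod 64 = 24. ✓

k = 408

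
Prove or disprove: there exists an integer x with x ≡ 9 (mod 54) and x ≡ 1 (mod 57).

No, no such integer exists.

gcd(54, 57) = 3. If x ≡ 9 (mod 54) and x ≡ 1 (mod 57), then x ≡ 9 (mod 3) and x ≡ 1 (mod 3).
However 9 ≡ 0 and 1 ≡ 1 (mod 3), and 0 ≠ 1.
Therefore no such x exists.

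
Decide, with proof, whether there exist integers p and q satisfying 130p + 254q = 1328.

gcd(130, 254) = 2, and 2 divides 1328, so integer solutions exist.
Dividing through by 2 reduces the equation to 65p + 127q = 664.
Dividing repeatedly: 127 = 1·65 + 62, 65 = 1·62 + 3, 62 = 20·3 + 2, 3 = 1·2 + 1, 2 = 2·1 + 0.
Unwinding: 1 = 3 − 1·2 = 3 − (62 − 20·3) = −62 + 21·3 = −62 + 21·(65 − 1·62) = 21·65 − 22·62 = 21·65 − 22·(127 − 1·65) = −22·127 + 43·65, i.e. 65·43 + 127·(-22) = 1.
Times 664: 65·28552 + 127·(-14608) = 664, so (28552, -14608) solves it.
Subtracting 224·127 from p and adding 224·65 to q gives the tidier solution (104, -48).
Indeed 130·104 + 254·(-48) = 13520 − 12192 = 1328.

p = 104, q = -48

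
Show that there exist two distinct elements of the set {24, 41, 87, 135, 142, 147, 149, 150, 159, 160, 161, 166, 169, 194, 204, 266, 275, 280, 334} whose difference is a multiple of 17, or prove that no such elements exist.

24 and 41 are such a pair.

Reduce each element mod 17: 24↦7, 41↦7, 87↦2, 135↦16, 142↦6, 147↦11, 149↦13, 150↦14, 159↦6, 160↦7, 161↦8, 166↦13, 169↦16, 194↦7, 204↦0, 266↦11, 275↦3, 280↦8, 334↦11. The residue 7 repeats (at 24 and 41), and 41 − 24 = 17 = 1·17.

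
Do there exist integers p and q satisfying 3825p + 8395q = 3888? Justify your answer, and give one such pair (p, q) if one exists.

Any value of 3825p + 8395q is a multiple of gcd(3825, 8395) = 5.
But 3888 = 5·777 + 3, so 5 ∤ 3888.
Hence no integers p, q satisfy the equation.

There are no such integers.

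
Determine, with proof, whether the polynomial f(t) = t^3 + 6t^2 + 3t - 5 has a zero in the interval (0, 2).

f(0) = -5 and f(2) = 33, which have opposite signs.
f is continuous everywhere (it is a polynomial), in particular on [0, 2].
By the Intermediate Value Theorem f must vanish at some point of (0, 2).

Such a root exists.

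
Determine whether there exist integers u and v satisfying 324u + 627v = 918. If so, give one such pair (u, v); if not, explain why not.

u = 177, v = -90

Every value of 324u + 627v is a multiple of gcd(324, 627) = 3; since 3 ∣ 918, solutions exist.
Dividing through by 3 reduces the equation to 108u + 209v = 306.
Run the Euclidean algorithm on 209 and 108: 209 = 1·108 + 101, 108 = 1·101 + 7, 101 = 14·7 + 3, 7 = 2·3 + 1, 3 = 3·1 + 0.
Unwinding: 1 = 7 − 2·3 = 7 − 2·(101 − 14·7) = −2·101 + 29·7 = −2·101 + 29·(108 − 1·101) = 29·108 − 31·101 = 29·108 − 31·(209 − 1·108) = −31·209 + 60·108, i.e. 108·60 + 209·(-31) = 1.
Multiplying through by 306: u = 60·306 = 18360, v = (-31)·306 = -9486 is a solution.
Shifting by a multiple of (209, −108) keeps it a solution: u = 18360 − 87·209 = 177, v = -9486 + 87·108 = -90.
Check: 324·177 + 627·(-90) = 57348 − 56430 = 918. ✓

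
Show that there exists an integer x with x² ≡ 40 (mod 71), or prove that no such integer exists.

x = 53

x = 53 works: 53² = 2809, and 2809 − 40 = 2769 = 39·71.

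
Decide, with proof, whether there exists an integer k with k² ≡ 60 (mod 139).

Apply Euler's criterion with the prime 139: 60 is a quadratic residue iff 60^69 ≡ 1 (mod 139), and a non-residue iff it is ≡ −1.
Squaring successively (mod 139): 60^2 = 3600 ≡ 125; 60^4 ≡ 125² = 15625 ≡ 57; 60^8 ≡ 57² = 3249 ≡ 52; 60^16 ≡ 52² = 2704 ≡ 63; 60^32 ≡ 63² = 3969 ≡ 77; 60^64 ≡ 77² = 5929 ≡ 91.
Since 69 = 64 + 4 + 1, 60^69 ≡ 91 · 57 · 60; multiplying out mod 139: 91·57 = 5187 ≡ 44, then 44·60 = 2640 ≡ 138. Thus 60^69 ≡ 138 ≡ −1 (mod 139).
By Euler's criterion 60 is a quadratic non-residue mod 139: no k satisfies k² ≡ 60 (mod 139).

No such integer exists.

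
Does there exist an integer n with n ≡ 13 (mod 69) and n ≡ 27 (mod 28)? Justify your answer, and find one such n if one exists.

gcd(69, 28) = 1, so the Chinese Remainder Theorem guarantees exactly one residue class mod 1932 satisfying both.
Write n = 13 + 69t and require 13 + 69t ≡ 27 (mod 28), i.e. 69t ≡ 14 (mod 28).
69 ≡ 13 (mod 28), so this reads 13t ≡ 14 (mod 28). Since 13·13 = 169 = 6·28 + 1, the inverse of 13 mod 28 is 13.
Multiplying by 13: t ≡ 13·14 = 182 ≡ 14 (mod 28).
Taking t = 14 gives n = 13 + 69·14 = 979.
Verify: 979 = 14·69 + 13 and 979 = 34·28 + 27. ✓

n = 979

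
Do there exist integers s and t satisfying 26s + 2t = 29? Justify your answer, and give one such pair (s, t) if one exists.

No such integers exist.

Both 26 and 2 are divisible by gcd(26, 2) = 2, hence so is any combination 26s + 2t.
But 29 is not a multiple of 2 (it leaves remainder 1).
Therefore 26s + 2t = 29 has no solution in integers.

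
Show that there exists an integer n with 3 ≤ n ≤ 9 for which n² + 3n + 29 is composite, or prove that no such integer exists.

At n = 7: 7² + 3·7 + 29 = 99 = 3·33, which is composite.

n = 7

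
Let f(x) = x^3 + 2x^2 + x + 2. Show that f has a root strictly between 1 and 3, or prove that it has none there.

f(1) = 6 and f(3) = 50, both positive, so a sign-change argument is unavailable; we show f keeps this sign on the whole interval.
Substitute x = 1 + u, where 0 < u < 2 on the interval. Expanding, f(1 + u) = u^3 + 5u^2 + 8u + 6.
All 4 nonzero coefficients of this polynomial in u are positive; hence for u > 0 the value is a sum of positive terms (the constant 6 among them).
Therefore f(x) > 0 throughout (1, 3), and f has no zero there.

No such root exists.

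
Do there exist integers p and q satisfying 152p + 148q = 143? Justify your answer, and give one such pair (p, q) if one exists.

No, no such integers exist.

Any value of 152p + 148q is a multiple of gcd(152, 148) = 4.
But 143 is not a multiple of 4 (it leaves remainder 3).
So the equation is unsolvable over ℤ.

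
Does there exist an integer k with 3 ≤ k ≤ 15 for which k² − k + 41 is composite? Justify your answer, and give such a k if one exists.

No such integer k in that range exists.

The values for k = 3, 4, …, 15 are 47, 53, 61, 71, 83, 97, 113, 131, 151, 173, 197, 223, 251, and each of these is prime.
So no value in the range makes the expression composite.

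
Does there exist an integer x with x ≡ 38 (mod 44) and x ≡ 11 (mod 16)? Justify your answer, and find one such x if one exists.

gcd(44, 16) = 4. If x ≡ 38 (mod 44) and x ≡ 11 (mod 16), then x ≡ 38 (mod 4) and x ≡ 11 (mod 4).
However 38 ≡ 2 and 11 ≡ 3 (mod 4), and 2 ≠ 3.
So no integer satisfies both congruences.

No, no such integer exists.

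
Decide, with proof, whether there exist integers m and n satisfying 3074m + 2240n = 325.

Any value of 3074m + 2240n is a multiple of gcd(3074, 2240) = 2.
But 325 is not a multiple of 2 (it leaves remainder 1).
Hence no integers m, n satisfy the equation.

No, no such integers exist.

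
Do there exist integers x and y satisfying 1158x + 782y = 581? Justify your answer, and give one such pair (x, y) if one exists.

Any value of 1158x + 782y is a multiple of gcd(1158, 782) = 2.
But 581 is not a multiple of 2 (it leaves remainder 1).
Therefore 1158x + 782y = 581 has no solution in integers.

No, no such integers exist.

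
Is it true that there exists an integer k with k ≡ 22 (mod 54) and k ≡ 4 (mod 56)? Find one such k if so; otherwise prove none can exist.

k = 508

Here gcd(54, 56) = 2, and both 22 and 4 leave remainder 0 mod 2, so the system is consistent.
Put k = 22 + 54t, so we need 54t ≡ 38 (mod 56), equivalently (divide by 2) 27t ≡ 19 (mod 28).
To invert 27 modulo 28: 28 = 1·27 + 1, 27 = 27·1 + 0, and unwinding, 1 = 28 − 1·27. Thus 27⁻¹ ≡ -1 ≡ 27 (mod 28).
Therefore t ≡ 27·19 = 513 ≡ 9 (mod 28).
Then k = 22 + 54·9 = 508.
Indeed 508 ≡ 22 (mod 54) and 508 ≡ 4 (mod 56).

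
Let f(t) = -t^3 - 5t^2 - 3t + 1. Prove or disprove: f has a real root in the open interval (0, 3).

f(0) = 1 and f(3) = -80, which have opposite signs.
f is continuous everywhere (it is a polynomial), in particular on [0, 3].
By the Intermediate Value Theorem, f takes the value 0 somewhere in the open interval.

Yes, f has a root in the interval.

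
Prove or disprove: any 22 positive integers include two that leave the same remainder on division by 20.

True.

There are exactly 20 possible remainders on division by 20.
With 22 integers and only 20 classes, the pigeonhole principle forces two of them, say a and b, into the same class.
So a and b have equal remainders mod 20, which is exactly what was to be shown.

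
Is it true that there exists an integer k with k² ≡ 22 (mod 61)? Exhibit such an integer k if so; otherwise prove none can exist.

Take k = 49. Then 49² = 2401 = 39·61 + 22, so 49² ≡ 22 (mod 61).

k = 49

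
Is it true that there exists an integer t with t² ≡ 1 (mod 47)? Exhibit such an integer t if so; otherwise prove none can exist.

Take t = 1. Then 1² = 1, and since 0 ≤ 1 < 47 this is already reduced: 1² ≡ 1 (mod 47).

t = 1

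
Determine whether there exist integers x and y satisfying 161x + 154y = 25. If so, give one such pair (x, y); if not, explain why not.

No such integers exist.

gcd(161, 154) = 7, so every integer of the form 161x + 154y is a multiple of 7.
However 25 leaves remainder 4 on division by 7.
Hence no integers x, y satisfy the equation.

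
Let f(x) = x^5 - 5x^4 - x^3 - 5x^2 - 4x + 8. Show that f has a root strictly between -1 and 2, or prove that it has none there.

Yes, f has a root in the interval.

f(-1) = 2 and f(2) = -76, which have opposite signs.
f is continuous everywhere (it is a polynomial), in particular on [-1, 2].
By the Intermediate Value Theorem, f takes the value 0 somewhere in the open interval.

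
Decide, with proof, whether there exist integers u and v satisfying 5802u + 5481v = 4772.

No, no such integers exist.

Both 5802 and 5481 are divisible by gcd(5802, 5481) = 3, hence so is any combination 5802u + 5481v.
However 4772 leaves remainder 2 on division by 3.
So the equation is unsolvable over ℤ.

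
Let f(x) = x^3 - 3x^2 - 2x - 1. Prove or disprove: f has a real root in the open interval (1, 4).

f(1) = -5 and f(4) = 7, which have opposite signs.
f is continuous everywhere (it is a polynomial), in particular on [1, 4].
By the Intermediate Value Theorem, f takes the value 0 somewhere in the open interval.

Such a root exists.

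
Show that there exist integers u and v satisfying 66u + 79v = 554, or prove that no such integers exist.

u = 6, v = 2

66 and 79 are coprime, so 66u + 79v ranges over all of ℤ.
Euclidean algorithm: 79 = 1·66 + 13, 66 = 5·13 + 1, 13 = 13·1 + 0.
Working back up the chain: 1 = 66 − 5·13 = 66 − 5·(79 − 1·66) = −5·79 + 6·66. So 66·6 + 79·(-5) = 1.
Multiplying through by 554: u = 6·554 = 3324, v = (-5)·554 = -2770 is a solution.
Subtracting 42·79 from u and adding 42·66 to v gives the tidier solution (6, 2).
Check: 66·6 + 79·2 = 396 + 158 = 554. ✓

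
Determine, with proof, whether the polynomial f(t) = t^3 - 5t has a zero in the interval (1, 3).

f(1) = -4 and f(3) = 12, which have opposite signs.
f is continuous everywhere (it is a polynomial), in particular on [1, 3].
By the Intermediate Value Theorem f must vanish at some point of (1, 3).

Yes, f has a root in the interval.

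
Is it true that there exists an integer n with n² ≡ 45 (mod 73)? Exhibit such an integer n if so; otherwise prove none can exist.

Apply Euler's criterion with the prime 73: 45 is a quadratic residue iff 45^36 ≡ 1 (mod 73), and a non-residue iff it is ≡ −1.
Repeated squaring mod 73: 45^2 = 2025 ≡ 54; 45^4 ≡ 54² = 2916 ≡ 69; 45^8 ≡ 69² = 4761 ≡ 16; 45^16 ≡ 16² = 256 ≡ 37; 45^32 ≡ 37² = 1369 ≡ 55.
Since 36 = 32 + 4, 45^36 ≡ 55 · 69; multiplying out mod 73: 55·69 = 3795 ≡ 72. Thus 45^36 ≡ 72 ≡ −1 (mod 73).
The value −1 means 45 is a non-residue modulo 73, so n² ≡ 45 (mod 73) is impossible.

No, no such integer exists.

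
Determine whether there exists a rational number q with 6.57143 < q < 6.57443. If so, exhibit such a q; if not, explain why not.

Look for a denominator N such that an integer falls strictly between N·6.57143 and N·6.57443. N = 54 works: 54·6.57143 = 354.85722 < 355 < 355.01922 = 54·6.57443.
Hence 355/54 is a rational number with 6.57143 < 355/54 < 6.57443.

q = 355/54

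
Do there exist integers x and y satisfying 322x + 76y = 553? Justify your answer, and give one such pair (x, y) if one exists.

Any value of 322x + 76y is a multiple of gcd(322, 76) = 2.
But 553 is not a multiple of 2 (it leaves remainder 1).
Therefore 322x + 76y = 553 has no solution in integers.

There are no such integers.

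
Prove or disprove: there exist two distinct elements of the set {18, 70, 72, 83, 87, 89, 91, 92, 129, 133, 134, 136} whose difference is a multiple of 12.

Reduce each element modulo 12: 18↦6, 70↦10, 72↦0, 83↦11, 87↦3, 89↦5, 91↦7, 92↦8, 129↦9, 133↦1, 134↦2, 136↦4.
All 12 residues are distinct, so no two elements differ by a multiple of 12.

There is no such pair.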